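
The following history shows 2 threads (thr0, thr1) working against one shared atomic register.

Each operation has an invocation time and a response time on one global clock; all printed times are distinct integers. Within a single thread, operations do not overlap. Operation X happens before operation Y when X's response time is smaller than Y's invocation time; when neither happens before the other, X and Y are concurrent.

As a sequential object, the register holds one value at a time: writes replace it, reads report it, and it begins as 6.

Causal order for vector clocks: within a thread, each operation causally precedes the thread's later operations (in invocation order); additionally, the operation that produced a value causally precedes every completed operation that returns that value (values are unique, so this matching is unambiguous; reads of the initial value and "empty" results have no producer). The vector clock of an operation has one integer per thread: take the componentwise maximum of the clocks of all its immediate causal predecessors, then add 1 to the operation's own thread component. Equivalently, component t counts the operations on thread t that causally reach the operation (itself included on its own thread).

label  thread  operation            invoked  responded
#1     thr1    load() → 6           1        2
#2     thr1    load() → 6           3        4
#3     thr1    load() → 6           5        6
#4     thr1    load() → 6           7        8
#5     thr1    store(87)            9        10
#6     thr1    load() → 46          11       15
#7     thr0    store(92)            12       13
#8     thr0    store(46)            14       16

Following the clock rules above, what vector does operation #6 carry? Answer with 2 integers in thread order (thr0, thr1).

(2, 6)

#1, invoked 1, has no incoming edges; only thr1's bump applies → (0, 1)
#7, invoked 12, has no incoming edges; only thr0's bump applies → (1, 0)
#2 (invocation 3): componentwise max over VC(#1)=(0, 1), +1 at thr1, giving (0, 2)
#8 (invocation 14): componentwise max over VC(#7)=(1, 0), +1 at thr0, giving (2, 0)
#3 (invocation 5): componentwise max over VC(#2)=(0, 2), +1 at thr1, giving (0, 3)
#4 (invocation 7): componentwise max over VC(#3)=(0, 3), +1 at thr1, giving (0, 4)
#5 (invocation 9): componentwise max over VC(#4)=(0, 4), +1 at thr1, giving (0, 5)
#6 (invocation 11): componentwise max over VC(#5)=(0, 5), VC(#8)=(2, 0), +1 at thr1, giving (2, 6)
target: VC(#6) = (2, 6)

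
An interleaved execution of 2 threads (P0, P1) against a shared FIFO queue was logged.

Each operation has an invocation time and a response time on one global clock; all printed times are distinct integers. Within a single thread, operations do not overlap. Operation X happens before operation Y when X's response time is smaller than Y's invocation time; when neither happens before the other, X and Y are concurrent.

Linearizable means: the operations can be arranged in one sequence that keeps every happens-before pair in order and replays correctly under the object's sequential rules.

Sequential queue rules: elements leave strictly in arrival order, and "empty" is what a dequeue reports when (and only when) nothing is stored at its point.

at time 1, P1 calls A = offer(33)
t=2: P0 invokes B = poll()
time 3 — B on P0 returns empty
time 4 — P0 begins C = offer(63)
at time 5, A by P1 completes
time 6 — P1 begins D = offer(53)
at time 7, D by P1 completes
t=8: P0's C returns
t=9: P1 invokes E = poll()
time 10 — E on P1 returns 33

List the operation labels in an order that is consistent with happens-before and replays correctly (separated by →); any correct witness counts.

step 1: B poll() → empty — queue <>
step 2: A offer(33) — queue <33>
step 3: C offer(63) — queue <33,63>
step 4: D offer(53) — queue <33,63,53>
step 5: E poll() → 33 — queue <63,53>

B → A → C → D → E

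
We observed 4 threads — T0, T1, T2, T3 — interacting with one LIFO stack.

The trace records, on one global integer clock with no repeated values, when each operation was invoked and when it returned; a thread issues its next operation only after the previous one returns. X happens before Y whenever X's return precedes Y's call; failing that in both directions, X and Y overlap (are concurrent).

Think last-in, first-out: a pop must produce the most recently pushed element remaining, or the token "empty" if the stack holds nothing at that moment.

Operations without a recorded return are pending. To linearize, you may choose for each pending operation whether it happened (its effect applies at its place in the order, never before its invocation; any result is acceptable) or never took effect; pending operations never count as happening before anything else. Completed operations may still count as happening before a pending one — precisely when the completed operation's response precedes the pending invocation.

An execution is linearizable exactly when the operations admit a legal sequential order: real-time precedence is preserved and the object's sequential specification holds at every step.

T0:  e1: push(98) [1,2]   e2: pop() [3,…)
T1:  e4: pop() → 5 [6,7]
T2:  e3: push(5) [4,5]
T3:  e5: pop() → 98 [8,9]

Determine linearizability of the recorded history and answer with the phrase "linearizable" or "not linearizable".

linearizable

witness order: e1, e3, e4, e5
after step 1 (e1 push(98)): stack <98>
after step 2 (e3 push(5)): stack <98,5>
after step 3 (e4 pop() → 5): stack <98>
after step 4 (e5 pop() → 98): stack <>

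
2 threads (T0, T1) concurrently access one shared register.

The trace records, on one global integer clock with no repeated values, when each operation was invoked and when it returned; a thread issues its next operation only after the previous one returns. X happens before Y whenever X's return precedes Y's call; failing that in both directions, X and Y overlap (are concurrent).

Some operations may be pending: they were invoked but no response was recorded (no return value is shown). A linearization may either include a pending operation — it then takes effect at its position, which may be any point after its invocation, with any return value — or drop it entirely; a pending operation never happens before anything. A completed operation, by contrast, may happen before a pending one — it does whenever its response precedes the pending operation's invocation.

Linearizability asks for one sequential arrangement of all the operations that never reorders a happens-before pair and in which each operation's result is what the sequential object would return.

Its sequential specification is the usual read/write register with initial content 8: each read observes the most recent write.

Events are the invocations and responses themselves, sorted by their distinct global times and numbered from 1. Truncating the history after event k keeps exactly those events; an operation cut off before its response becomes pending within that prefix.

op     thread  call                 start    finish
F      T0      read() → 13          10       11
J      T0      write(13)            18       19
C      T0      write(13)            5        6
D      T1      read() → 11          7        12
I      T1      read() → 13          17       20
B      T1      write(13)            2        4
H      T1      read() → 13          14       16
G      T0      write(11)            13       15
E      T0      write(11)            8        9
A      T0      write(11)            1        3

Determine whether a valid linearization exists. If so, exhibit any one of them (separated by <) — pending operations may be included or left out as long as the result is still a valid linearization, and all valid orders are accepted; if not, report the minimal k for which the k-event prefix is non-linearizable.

not linearizable — minimal violating prefix: 11 events

the violation lands at event 11, F's response at time 11: events 1..10 linearize, events 1..11 do not
all 2 real-time-respecting orders fail — 5 completed register operations, no legal replay
every completion of the 1 pending operation (D) was checked; none linearizes
e.g. A, B, C, E, F (pending dropped): illegal at step 5, since F read() → 13 cannot apply there
e.g. B, A, C, E, F (pending dropped): illegal at step 5, since F read() → 13 cannot apply there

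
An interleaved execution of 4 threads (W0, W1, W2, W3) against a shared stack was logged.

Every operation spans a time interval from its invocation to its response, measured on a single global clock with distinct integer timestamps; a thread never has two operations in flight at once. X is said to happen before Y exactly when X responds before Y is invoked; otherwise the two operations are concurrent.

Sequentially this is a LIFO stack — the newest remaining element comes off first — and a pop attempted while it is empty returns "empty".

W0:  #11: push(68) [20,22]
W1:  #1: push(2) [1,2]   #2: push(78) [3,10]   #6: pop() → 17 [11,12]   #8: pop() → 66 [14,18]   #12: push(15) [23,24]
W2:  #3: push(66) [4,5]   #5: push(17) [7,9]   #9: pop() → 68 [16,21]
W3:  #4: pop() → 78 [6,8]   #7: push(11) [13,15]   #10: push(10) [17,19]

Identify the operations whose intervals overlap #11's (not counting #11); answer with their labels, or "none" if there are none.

#11 spans [20,22]: anything still running between times 20 and 22 counts as concurrent
#1 [1,2]: before
#2 [3,10]: before
#3 [4,5]: before
#4 [6,8]: before
#5 [7,9]: before
#6 [11,12]: before
#7 [13,15]: before
#8 [14,18]: before
#9 [16,21]: concurrent
#10 [17,19]: before
#12 [23,24]: after

#9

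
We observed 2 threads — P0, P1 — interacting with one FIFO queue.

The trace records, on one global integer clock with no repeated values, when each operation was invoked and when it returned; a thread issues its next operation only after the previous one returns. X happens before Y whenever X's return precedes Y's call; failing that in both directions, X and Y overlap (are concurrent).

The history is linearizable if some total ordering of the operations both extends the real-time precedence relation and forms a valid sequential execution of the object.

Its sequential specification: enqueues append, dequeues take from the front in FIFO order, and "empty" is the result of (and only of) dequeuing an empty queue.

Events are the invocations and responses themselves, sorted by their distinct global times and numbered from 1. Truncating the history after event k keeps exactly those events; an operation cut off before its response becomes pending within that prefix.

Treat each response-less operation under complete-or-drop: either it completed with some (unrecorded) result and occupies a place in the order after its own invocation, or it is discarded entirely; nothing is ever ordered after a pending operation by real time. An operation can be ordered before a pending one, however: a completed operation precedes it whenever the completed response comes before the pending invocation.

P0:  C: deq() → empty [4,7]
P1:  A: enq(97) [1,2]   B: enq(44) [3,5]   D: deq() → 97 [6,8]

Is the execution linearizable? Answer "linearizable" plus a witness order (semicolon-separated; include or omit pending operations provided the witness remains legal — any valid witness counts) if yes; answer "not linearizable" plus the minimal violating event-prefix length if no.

not linearizable — minimal violating prefix: 7 events

already the first 7 events (up to C's response at time 7) admit no linearization; the first 6 still do
all 2 real-time-respecting orders fail — 3 completed FIFO queue operations, no legal replay
completion choices over the 1 pending operation (D) were checked; none helps
take A, B, C (pending dropped): step 3 already fails, because C deq() → empty cannot occur there
take A, C, B (pending dropped): step 2 already fails, because C deq() → empty cannot occur there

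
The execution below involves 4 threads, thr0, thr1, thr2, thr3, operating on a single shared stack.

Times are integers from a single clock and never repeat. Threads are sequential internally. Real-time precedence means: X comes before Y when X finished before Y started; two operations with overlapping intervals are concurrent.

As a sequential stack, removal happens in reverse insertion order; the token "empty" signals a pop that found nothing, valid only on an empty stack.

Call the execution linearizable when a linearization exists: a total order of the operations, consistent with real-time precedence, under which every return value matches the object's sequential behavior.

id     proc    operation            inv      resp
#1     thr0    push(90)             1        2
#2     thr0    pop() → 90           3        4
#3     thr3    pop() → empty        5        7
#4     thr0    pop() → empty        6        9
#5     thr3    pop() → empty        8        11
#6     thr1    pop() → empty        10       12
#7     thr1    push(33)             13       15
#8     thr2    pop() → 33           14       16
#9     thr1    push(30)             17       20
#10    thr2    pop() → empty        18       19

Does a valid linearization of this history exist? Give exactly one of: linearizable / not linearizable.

linearizable

witness order: #1, #2, #3, #4, #5, #6, #7, #8, #10, #9
1. #1 push(90), leaving stack <90>
2. #2 pop() → 90, leaving stack <>
3. #3 pop() → empty, leaving stack <>
4. #4 pop() → empty, leaving stack <>
5. #5 pop() → empty, leaving stack <>
6. #6 pop() → empty, leaving stack <>
7. #7 push(33), leaving stack <33>
8. #8 pop() → 33, leaving stack <>
9. #10 pop() → empty, leaving stack <>
10. #9 push(30), leaving stack <30>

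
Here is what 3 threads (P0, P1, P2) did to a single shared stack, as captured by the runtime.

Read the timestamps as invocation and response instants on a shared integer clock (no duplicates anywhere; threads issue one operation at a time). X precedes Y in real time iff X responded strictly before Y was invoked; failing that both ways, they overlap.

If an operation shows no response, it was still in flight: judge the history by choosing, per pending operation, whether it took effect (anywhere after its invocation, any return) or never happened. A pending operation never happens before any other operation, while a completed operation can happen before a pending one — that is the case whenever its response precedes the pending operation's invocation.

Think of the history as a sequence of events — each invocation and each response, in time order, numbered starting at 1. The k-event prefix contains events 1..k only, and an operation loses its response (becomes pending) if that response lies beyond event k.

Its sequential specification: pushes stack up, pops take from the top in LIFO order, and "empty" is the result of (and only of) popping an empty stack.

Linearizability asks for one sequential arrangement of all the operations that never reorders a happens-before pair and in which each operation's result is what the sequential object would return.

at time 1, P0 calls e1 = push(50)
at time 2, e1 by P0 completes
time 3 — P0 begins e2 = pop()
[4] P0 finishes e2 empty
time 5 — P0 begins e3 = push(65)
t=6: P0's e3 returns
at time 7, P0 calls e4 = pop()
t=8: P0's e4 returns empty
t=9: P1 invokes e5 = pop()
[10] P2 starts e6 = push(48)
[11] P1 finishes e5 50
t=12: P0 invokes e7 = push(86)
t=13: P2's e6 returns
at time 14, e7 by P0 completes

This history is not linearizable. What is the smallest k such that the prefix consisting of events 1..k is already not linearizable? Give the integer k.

4

events 1..3 are linearizable; a witness order is e1:
1. e1 push(50), leaving stack <50>
adding event 4 (e2 responds at 4) leaves no legal real-time order
take e1, e2: step 2 already fails, because e2 pop() → empty cannot occur there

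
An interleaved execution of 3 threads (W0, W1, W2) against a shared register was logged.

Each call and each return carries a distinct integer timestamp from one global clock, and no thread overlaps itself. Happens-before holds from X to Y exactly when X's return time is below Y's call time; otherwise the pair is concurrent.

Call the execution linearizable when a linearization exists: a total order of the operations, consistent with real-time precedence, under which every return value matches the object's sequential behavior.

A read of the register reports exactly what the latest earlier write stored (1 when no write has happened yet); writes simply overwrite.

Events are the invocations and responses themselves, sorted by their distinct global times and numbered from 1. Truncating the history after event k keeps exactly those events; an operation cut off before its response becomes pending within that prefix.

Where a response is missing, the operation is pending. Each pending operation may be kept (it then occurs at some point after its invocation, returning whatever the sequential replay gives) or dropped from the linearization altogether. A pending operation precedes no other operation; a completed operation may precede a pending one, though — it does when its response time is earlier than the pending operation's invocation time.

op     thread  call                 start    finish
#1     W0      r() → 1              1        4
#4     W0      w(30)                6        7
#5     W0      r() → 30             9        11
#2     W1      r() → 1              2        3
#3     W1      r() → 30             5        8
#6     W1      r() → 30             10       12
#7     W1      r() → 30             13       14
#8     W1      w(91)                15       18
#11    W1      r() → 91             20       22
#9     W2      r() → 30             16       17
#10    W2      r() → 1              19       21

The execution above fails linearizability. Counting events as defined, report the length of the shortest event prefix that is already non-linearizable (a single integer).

a valid linearization of events 1..20 exists, for instance #1, #2, #4, #3, #5, #6, #7, #9, #8:
1. #1 r() → 1, leaving value 1
2. #2 r() → 1, leaving value 1
3. #4 w(30), leaving value 30
4. #3 r() → 30, leaving value 30
5. #5 r() → 30, leaving value 30
6. #6 r() → 30, leaving value 30
7. #7 r() → 30, leaving value 30
8. #9 r() → 30, leaving value 30
9. #8 w(91), leaving value 91
event 21 — #10's response, time 21 — after it, nothing linearizes
no completion choice of the 1 pending operation (#11) rescues it — every subset was tried
one such order, #1, #2, #3, #4, #5, #6, #7, #8, #9, #10 (pending dropped), breaks at step 3 where #3 r() → 30 is illegal
one such order, #1, #2, #3, #4, #5, #6, #7, #9, #8, #10 (pending dropped), breaks at step 3 where #3 r() → 30 is illegal

21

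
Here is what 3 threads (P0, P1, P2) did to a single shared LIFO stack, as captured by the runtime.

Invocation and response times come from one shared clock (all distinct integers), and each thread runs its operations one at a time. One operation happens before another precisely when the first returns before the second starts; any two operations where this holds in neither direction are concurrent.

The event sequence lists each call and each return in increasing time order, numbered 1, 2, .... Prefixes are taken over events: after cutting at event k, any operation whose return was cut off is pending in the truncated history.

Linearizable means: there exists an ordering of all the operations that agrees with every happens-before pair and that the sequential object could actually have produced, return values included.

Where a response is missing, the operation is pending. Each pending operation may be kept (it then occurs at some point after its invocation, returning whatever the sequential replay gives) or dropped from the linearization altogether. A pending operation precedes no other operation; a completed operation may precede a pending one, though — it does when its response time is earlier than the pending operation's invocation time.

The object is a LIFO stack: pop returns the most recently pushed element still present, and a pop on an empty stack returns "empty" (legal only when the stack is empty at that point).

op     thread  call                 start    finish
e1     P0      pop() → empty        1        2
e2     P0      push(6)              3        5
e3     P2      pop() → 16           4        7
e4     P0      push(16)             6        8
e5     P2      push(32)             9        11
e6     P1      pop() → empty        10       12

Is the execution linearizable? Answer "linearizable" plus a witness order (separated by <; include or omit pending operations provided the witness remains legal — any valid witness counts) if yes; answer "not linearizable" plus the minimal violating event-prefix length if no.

not linearizable — minimal violating prefix: 12 events

events 1..11 are fine; event 12 — the response of e6 at time 12 — makes the prefix non-linearizable
no legal order exists: 6 real-time-consistent candidates over 6 completed LIFO stack operations, all rejected
one such order, e1, e2, e3, e4, e5, e6, breaks at step 3 where e3 pop() → 16 is illegal
one such order, e1, e2, e3, e4, e6, e5, breaks at step 3 where e3 pop() → 16 is illegal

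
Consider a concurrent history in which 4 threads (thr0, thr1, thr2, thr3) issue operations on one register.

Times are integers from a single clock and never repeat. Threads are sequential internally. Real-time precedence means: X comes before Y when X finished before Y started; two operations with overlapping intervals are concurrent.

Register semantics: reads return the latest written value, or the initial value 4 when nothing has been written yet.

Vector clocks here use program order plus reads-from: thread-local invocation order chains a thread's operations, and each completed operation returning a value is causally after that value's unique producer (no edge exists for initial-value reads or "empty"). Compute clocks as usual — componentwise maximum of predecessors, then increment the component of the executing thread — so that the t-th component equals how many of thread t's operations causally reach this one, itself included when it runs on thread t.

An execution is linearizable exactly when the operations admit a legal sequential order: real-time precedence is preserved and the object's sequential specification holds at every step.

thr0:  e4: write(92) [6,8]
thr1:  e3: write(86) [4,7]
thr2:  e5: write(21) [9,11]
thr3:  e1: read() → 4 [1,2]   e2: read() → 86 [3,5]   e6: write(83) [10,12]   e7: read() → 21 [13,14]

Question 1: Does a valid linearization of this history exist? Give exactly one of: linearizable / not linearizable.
witness order: e1, e3, e2, e4, e6, e5, e7
after step 1 (e1 read() → 4): value 4
after step 2 (e3 write(86)): value 86
after step 3 (e2 read() → 86): value 86
after step 4 (e4 write(92)): value 92
after step 5 (e6 write(83)): value 83
after step 6 (e5 write(21)): value 21
after step 7 (e7 read() → 21): value 21

linearizable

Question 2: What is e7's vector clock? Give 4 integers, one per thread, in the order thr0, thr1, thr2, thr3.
Answer: (0, 1, 1, 4)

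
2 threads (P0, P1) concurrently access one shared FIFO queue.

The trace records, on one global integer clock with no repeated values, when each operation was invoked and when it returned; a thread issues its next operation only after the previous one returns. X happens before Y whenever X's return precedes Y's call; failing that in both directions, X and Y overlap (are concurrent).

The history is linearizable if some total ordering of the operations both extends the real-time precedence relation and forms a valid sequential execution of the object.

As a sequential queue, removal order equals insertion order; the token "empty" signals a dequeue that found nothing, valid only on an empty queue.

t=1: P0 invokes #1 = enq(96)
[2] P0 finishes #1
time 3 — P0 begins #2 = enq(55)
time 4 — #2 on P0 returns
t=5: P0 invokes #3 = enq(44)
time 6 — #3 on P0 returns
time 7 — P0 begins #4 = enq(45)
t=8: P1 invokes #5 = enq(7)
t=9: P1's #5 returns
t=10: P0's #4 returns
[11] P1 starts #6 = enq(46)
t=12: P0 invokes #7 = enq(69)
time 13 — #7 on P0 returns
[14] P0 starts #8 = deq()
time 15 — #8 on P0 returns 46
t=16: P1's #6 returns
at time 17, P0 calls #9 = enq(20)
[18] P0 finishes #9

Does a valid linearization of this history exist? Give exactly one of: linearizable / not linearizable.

not linearizable

prefix check: 1..14 passes, 1..15 fails once #8's time-15 response joins
checked exhaustively: 2 real-time-consistent orders of 7 completed operations, zero legal FIFO queue replays
including or dropping the 1 pending operation (#6) in any combination fails
sample order #1, #2, #3, #4, #5, #7, #8 (pending dropped) stalls at step 7 — #8 deq() → 46 has no legal effect
sample order #1, #2, #3, #5, #4, #7, #8 (pending dropped) stalls at step 7 — #8 deq() → 46 has no legal effect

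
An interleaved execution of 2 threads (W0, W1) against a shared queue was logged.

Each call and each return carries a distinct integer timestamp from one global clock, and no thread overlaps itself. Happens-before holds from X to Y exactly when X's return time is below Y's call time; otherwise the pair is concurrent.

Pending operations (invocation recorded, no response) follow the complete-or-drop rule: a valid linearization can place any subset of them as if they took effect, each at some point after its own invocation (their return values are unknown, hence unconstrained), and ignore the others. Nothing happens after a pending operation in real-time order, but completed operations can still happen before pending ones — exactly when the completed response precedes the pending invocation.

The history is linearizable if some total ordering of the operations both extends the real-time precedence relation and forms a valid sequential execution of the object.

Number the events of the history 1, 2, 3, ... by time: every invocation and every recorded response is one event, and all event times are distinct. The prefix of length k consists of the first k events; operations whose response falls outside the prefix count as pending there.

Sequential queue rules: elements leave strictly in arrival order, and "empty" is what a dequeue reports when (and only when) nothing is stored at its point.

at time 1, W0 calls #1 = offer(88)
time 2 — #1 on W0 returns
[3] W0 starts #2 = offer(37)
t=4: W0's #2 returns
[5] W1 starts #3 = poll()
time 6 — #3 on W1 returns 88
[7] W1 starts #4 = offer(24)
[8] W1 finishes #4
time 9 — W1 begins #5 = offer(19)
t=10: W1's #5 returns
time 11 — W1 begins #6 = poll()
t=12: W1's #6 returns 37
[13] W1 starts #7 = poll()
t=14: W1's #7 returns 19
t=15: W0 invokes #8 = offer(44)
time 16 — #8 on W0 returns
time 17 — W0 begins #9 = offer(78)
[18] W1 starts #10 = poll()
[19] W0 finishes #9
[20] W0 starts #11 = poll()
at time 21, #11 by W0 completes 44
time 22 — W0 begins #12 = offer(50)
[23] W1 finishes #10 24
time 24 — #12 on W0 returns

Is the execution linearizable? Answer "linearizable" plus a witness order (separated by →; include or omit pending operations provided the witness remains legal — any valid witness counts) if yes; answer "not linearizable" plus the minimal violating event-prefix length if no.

not linearizable — minimal violating prefix: 14 events

through event 13 a valid linearization exists; event 14 (#7 responding at time 14) ends that
a single order respects real time; the 7 completed queue operations fail replay along it
one such order, #1, #2, #3, #4, #5, #6, #7, breaks at step 7 where #7 poll() → 19 is illegal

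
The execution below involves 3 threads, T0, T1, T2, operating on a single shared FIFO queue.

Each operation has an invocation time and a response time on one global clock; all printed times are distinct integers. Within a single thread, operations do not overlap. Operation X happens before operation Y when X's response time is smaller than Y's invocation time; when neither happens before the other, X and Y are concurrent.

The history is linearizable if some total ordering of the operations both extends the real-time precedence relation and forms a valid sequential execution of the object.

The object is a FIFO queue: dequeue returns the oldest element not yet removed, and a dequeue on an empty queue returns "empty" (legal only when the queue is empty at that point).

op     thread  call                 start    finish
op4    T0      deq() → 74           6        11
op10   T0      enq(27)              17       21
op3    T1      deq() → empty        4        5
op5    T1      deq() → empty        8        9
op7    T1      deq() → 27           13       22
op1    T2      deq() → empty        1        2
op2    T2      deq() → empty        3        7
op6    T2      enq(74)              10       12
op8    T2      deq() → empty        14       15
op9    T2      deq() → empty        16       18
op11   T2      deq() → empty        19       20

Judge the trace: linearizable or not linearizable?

a witness: op1, op2, op3, op5, op6, op4, op8, op9, op10, op7, op11
after step 1 (op1 deq() → empty): queue <>
after step 2 (op2 deq() → empty): queue <>
after step 3 (op3 deq() → empty): queue <>
after step 4 (op5 deq() → empty): queue <>
after step 5 (op6 enq(74)): queue <74>
after step 6 (op4 deq() → 74): queue <>
after step 7 (op8 deq() → empty): queue <>
after step 8 (op9 deq() → empty): queue <>
after step 9 (op10 enq(27)): queue <27>
after step 10 (op7 deq() → 27): queue <>
after step 11 (op11 deq() → empty): queue <>

linearizable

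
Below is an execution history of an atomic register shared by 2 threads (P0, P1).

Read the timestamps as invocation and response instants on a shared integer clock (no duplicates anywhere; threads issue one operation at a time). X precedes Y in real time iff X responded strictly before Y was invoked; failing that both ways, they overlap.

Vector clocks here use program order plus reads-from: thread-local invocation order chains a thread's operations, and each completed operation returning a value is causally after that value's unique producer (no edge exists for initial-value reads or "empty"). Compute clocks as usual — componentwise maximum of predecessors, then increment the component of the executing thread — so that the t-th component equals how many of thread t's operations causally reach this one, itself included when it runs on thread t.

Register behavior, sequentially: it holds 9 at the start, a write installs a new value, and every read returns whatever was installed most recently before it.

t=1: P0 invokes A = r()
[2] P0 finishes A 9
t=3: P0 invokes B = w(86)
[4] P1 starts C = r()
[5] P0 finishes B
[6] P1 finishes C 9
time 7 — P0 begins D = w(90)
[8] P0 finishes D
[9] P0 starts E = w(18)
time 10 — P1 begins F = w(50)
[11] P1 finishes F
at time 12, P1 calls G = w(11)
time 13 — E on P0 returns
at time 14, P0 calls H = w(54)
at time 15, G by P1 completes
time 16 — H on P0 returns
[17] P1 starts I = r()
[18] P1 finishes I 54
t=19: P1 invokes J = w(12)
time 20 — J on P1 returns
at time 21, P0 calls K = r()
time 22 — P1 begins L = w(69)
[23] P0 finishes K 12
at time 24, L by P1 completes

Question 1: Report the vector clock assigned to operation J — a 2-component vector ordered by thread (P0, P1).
root op C, invoked 4: fresh clock plus P1's own tick → (0, 1)
root op A, invoked 1: fresh clock plus P0's own tick → (1, 0)
invoked at 10, F merges VC(C)=(0, 1) and bumps P1's slot → (0, 2)
invoked at 3, B merges VC(A)=(1, 0) and bumps P0's slot → (2, 0)
invoked at 12, G merges VC(F)=(0, 2) and bumps P1's slot → (0, 3)
invoked at 7, D merges VC(B)=(2, 0) and bumps P0's slot → (3, 0)
invoked at 9, E merges VC(D)=(3, 0) and bumps P0's slot → (4, 0)
invoked at 14, H merges VC(E)=(4, 0) and bumps P0's slot → (5, 0)
invoked at 17, I merges VC(G)=(0, 3), VC(H)=(5, 0) and bumps P1's slot → (5, 4)
invoked at 19, J merges VC(I)=(5, 4) and bumps P1's slot → (5, 5)
invoked at 22, L merges VC(J)=(5, 5) and bumps P1's slot → (5, 6)
invoked at 21, K merges VC(H)=(5, 0), VC(J)=(5, 5) and bumps P0's slot → (6, 5)
target: VC(J) = (5, 5)

(5, 5)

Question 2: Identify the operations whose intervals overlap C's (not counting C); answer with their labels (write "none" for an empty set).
C spans [4,6]: anything still running between times 4 and 6 counts as concurrent
A [1,2]: before
B [3,5]: concurrent
D [7,8]: after
E [9,13]: after
F [10,11]: after
G [12,15]: after
H [14,16]: after
I [17,18]: after
J [19,20]: after
K [21,23]: after
L [22,24]: after

B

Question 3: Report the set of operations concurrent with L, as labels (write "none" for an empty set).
concurrent with L ([22,24]): every op whose interval crosses 22..24
A [1,2]: before
B [3,5]: before
C [4,6]: before
D [7,8]: before
E [9,13]: before
F [10,11]: before
G [12,15]: before
H [14,16]: before
I [17,18]: before
J [19,20]: before
K [21,23]: concurrent

K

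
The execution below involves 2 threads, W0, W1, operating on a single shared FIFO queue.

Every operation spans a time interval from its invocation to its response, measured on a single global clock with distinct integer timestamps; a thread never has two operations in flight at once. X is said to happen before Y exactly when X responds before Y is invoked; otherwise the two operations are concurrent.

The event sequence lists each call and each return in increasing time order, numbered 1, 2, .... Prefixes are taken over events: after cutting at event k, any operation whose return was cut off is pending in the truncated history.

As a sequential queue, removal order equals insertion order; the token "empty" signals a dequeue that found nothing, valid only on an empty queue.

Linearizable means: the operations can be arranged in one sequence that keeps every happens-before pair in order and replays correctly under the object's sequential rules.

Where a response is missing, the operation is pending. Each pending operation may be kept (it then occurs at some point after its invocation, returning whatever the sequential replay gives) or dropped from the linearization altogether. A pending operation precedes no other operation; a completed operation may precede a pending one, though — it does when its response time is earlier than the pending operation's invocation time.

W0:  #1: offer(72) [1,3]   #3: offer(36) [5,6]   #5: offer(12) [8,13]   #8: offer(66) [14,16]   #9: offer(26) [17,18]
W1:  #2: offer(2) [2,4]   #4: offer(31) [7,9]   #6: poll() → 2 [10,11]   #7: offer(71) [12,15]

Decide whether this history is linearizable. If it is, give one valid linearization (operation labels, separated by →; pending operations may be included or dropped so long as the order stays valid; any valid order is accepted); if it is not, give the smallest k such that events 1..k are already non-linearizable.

linearizable — witness: #2 → #1 → #3 → #4 → #5 → #6 → #7 → #8 → #9

1. #2 offer(2), leaving queue <2>
2. #1 offer(72), leaving queue <2,72>
3. #3 offer(36), leaving queue <2,72,36>
4. #4 offer(31), leaving queue <2,72,36,31>
5. #5 offer(12), leaving queue <2,72,36,31,12>
6. #6 poll() → 2, leaving queue <72,36,31,12>
7. #7 offer(71), leaving queue <72,36,31,12,71>
8. #8 offer(66), leaving queue <72,36,31,12,71,66>
9. #9 offer(26), leaving queue <72,36,31,12,71,66,26>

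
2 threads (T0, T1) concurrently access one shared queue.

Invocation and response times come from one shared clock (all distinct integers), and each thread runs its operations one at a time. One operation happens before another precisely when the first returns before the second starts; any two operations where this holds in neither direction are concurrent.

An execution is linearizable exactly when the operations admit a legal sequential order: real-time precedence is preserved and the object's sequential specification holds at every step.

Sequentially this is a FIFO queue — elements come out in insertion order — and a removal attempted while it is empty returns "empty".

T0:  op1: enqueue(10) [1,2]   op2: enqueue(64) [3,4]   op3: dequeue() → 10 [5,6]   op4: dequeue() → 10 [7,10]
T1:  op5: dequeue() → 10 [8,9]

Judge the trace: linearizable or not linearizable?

not linearizable

the violation lands at event 9, op5's response at time 9: events 1..8 linearize, events 1..9 do not
the sole real-time-consistent order of 4 completed operations fails the queue replay
no escape via the 1 pending operation (op4): every completion choice fails
take op1, op2, op3, op5 (pending dropped): step 4 already fails, because op5 dequeue() → 10 cannot occur there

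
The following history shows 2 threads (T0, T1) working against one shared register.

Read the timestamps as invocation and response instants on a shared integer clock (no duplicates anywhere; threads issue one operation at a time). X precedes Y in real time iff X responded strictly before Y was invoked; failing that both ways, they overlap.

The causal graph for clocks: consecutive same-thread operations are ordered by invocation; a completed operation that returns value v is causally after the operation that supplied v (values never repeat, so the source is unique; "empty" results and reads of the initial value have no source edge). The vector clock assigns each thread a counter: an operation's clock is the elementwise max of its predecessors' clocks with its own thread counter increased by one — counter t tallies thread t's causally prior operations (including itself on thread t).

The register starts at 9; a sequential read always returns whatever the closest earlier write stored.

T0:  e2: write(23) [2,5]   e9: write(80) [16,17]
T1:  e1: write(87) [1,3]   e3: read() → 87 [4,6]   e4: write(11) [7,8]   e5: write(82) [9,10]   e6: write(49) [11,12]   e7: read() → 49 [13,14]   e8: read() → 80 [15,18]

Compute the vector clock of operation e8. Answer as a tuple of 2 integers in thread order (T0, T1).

no predecessors for e1 (invoked 1): T1 increments from zero → (0, 1)
no predecessors for e2 (invoked 2): T0 increments from zero → (1, 0)
e3, invoked 4, takes VC(e1)=(0, 1) under max, adds 1 for T1 → (0, 2)
e9, invoked 16, takes VC(e2)=(1, 0) under max, adds 1 for T0 → (2, 0)
e4, invoked 7, takes VC(e3)=(0, 2) under max, adds 1 for T1 → (0, 3)
e5, invoked 9, takes VC(e4)=(0, 3) under max, adds 1 for T1 → (0, 4)
e6, invoked 11, takes VC(e5)=(0, 4) under max, adds 1 for T1 → (0, 5)
e7, invoked 13, takes VC(e6)=(0, 5) under max, adds 1 for T1 → (0, 6)
e8, invoked 15, takes VC(e7)=(0, 6), VC(e9)=(2, 0) under max, adds 1 for T1 → (2, 7)
target: VC(e8) = (2, 7)

(2, 7)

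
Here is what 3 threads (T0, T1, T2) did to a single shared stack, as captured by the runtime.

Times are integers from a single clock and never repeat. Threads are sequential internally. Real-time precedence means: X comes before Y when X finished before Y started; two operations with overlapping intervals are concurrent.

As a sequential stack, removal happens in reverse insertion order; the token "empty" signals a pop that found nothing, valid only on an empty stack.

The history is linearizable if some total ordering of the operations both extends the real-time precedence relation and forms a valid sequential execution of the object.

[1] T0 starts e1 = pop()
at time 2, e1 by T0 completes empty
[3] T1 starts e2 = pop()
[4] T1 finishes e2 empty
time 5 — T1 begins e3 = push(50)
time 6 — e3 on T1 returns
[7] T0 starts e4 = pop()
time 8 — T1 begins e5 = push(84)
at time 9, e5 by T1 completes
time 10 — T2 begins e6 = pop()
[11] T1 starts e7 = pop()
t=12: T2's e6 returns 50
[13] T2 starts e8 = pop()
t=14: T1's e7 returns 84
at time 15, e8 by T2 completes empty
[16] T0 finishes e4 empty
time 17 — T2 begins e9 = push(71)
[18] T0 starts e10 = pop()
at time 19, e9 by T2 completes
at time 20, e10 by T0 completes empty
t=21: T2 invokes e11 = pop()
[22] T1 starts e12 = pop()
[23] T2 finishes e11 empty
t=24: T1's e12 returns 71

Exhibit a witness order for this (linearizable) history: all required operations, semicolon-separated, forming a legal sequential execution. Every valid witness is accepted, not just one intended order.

step 1: e1 pop() → empty — stack <>
step 2: e2 pop() → empty — stack <>
step 3: e3 push(50) — stack <50>
step 4: e5 push(84) — stack <50,84>
step 5: e7 pop() → 84 — stack <50>
step 6: e6 pop() → 50 — stack <>
step 7: e4 pop() → empty — stack <>
step 8: e8 pop() → empty — stack <>
step 9: e10 pop() → empty — stack <>
step 10: e9 push(71) — stack <71>
step 11: e12 pop() → 71 — stack <>
step 12: e11 pop() → empty — stack <>

e1; e2; e3; e5; e7; e6; e4; e8; e10; e9; e12; e11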